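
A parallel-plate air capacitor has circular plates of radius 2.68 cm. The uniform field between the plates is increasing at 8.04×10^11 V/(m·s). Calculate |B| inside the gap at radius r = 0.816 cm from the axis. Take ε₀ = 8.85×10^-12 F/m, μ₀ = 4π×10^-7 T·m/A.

3.65×10^-8 T

I_d = ε₀ dΦ_E/dt = ε₀ πR² (dE/dt) = (8.85×10^-12)(2.256×10^-3)(8.04×10^11) = 0.01605 A through the full plate area.
An Ampèrian loop of radius r encloses a fraction (r/R)² of I_d. Then B·2πr = μ₀ I_d (r/R)², giving B = μ₀ I_d r/(2πR²) = 3.65×10^-8 T.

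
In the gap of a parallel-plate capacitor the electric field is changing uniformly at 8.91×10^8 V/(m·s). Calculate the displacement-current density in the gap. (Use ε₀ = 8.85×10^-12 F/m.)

J_d = ε₀ dE/dt = (8.85×10^-12)(8.91×10^8) = 7.89×10^-3 A/m².

7.89×10^-3 A/m²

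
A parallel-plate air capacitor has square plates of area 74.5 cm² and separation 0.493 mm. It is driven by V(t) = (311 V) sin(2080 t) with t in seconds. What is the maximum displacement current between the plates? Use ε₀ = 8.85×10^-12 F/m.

8.65×10^-5 A

C = ε₀A/d = (8.85×10^-12)(7.45×10^-3)/(4.93×10^-4) = 1.337×10^-10 F; ω = 2080 rad/s.
I_d = C dV/dt, so |I_d|_max = C V₀ ω = (1.337×10^-10)(311)(2080) = 8.65×10^-5 A.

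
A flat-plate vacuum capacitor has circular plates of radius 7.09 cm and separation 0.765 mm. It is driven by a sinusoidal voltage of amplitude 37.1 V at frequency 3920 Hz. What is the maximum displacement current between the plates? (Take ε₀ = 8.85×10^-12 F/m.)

The displacement current equals the conduction current C dV/dt, which peaks at C V₀ ω.
With C = ε₀A/d = (8.85×10^-12)(0.01579)/(7.65×10^-4) = 1.827×10^-10 F and ω = 2πf = 2.463×10^4 rad/s, I_d,max = (1.827×10^-10)(37.1)(2.463×10^4) = 1.67×10^-4 A.

1.67×10^-4 A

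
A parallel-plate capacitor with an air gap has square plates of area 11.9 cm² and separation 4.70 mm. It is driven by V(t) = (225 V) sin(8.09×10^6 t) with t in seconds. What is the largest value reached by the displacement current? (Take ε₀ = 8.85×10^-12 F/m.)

The displacement current equals the conduction current C dV/dt, which peaks at C V₀ ω.
With C = ε₀A/d = (8.85×10^-12)(1.19×10^-3)/(4.70×10^-3) = 2.241×10^-12 F and ω = 8.09×10^6 rad/s, I_d,max = (2.241×10^-12)(225)(8.09×10^6) = 4.08×10^-3 A.

4.08×10^-3 A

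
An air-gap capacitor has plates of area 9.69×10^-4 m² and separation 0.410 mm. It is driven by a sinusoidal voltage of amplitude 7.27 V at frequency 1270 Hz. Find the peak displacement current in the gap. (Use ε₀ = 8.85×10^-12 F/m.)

The displacement current equals the conduction current C dV/dt, which peaks at C V₀ ω.
With C = ε₀A/d = (8.85×10^-12)(9.69×10^-4)/(4.10×10^-4) = 2.092×10^-11 F and ω = 2πf = 7980 rad/s, I_d,max = (2.092×10^-11)(7.27)(7980) = 1.21×10^-6 A.

1.21×10^-6 A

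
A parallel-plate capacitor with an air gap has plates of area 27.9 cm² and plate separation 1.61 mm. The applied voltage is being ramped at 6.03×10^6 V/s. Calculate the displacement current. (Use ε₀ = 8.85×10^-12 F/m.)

The field between the plates is E = V/d, so dE/dt = (6.03×10^6)/(1.61×10^-3 m) = 3.745×10^9 V/(m·s).
I_d = ε₀ A (dE/dt) = (8.85×10^-12)(2.79×10^-3)(3.745×10^9) = 9.25×10^-5 A.

9.25×10^-5 A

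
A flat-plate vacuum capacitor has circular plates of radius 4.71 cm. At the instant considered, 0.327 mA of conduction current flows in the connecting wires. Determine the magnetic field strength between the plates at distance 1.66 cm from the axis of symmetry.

By continuity the displacement current in the gap matches the conduction current: I_d = 3.27×10^-4 A.
An Ampèrian loop of radius r encloses a fraction (r/R)² of I_d. Then B·2πr = μ₀ I_d (r/R)², giving B = μ₀ I_d r/(2πR²) = 4.89×10^-10 T.

4.89×10^-10 T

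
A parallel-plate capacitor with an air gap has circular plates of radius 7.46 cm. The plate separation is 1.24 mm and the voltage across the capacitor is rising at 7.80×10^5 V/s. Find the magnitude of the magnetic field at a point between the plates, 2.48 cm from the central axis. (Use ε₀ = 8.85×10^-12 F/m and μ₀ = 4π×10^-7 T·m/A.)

With E = V/d, dE/dt = 6.290×10^8 V/(m·s) and πR² = 0.01748 m², giving I_d = ε₀ πR² dE/dt = 9.731×10^-5 A.
An Ampèrian loop of radius r encloses a fraction (r/R)² of I_d. Then B·2πr = μ₀ I_d (r/R)², giving B = μ₀ I_d r/(2πR²) = 8.67×10^-11 T.

8.67×10^-11 T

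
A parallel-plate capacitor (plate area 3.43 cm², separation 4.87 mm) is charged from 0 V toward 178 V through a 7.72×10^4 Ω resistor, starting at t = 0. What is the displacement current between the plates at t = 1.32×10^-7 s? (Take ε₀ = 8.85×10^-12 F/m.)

1.48×10^-4 A

C = ε₀A/d = (8.85×10^-12)(3.43×10^-4)/(4.87×10^-3) = 6.233×10^-13 F and τ = RC = 4.812×10^-8 s. I_d in the gap equals the RC charging current.
I_d(t) = (V₀/R) e^(−t/τ) = 2.306×10^-3 · e^(−2.743) = 1.48×10^-4 A.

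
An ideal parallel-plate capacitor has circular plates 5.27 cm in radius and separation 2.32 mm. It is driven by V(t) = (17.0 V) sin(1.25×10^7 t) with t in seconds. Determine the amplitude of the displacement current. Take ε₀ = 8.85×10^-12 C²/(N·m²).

The displacement current equals the conduction current C dV/dt, which peaks at C V₀ ω.
With C = ε₀A/d = (8.85×10^-12)(8.725×10^-3)/(2.32×10^-3) = 3.328×10^-11 F and ω = 1.25×10^7 rad/s, I_d,max = (3.328×10^-11)(17.0)(1.25×10^7) = 7.07×10^-3 A.

7.07×10^-3 A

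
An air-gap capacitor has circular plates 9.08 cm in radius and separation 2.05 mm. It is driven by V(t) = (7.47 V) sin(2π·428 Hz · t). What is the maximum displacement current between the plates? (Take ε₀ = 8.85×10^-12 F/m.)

2.25×10^-6 A

(dE/dt)_max = V₀ω/d = 9.798×10^6 V/(m·s); ω = 2πf = 2689 rad/s.
I_d,max = ε₀ A (dE/dt)_max = (8.85×10^-12)(0.02590)(9.798×10^6) = 2.25×10^-6 A.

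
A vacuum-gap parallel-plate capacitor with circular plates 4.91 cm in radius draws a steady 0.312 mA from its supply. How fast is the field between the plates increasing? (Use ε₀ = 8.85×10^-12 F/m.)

4.65×10^9 V/(m·s)

Charge continuity gives I_d = I = 3.12×10^-4 A between the plates.
Since I_d = ε₀ A dE/dt, dE/dt = I_d/(ε₀A) = (3.12×10^-4)/((8.85×10^-12)(7.574×10^-3)) = 4.65×10^9 V/(m·s).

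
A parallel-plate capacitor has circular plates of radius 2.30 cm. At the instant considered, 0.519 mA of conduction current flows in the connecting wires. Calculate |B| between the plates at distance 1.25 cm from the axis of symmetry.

2.45×10^-9 T

No conduction current crosses the gap, so I_d there equals the 5.19×10^-4 A in the leads.
∮B·dl = μ₀ I_d,enc with I_d,enc = I_d r²/R² = 1.533×10^-4 A; so B = μ₀ I_d,enc/(2πr) = 2.45×10^-9 T.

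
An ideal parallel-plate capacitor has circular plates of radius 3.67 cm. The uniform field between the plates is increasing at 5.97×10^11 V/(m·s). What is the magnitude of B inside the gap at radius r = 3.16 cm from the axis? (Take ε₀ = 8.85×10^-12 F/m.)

I_d = ε₀ dΦ_E/dt = ε₀ πR² (dE/dt) = (8.85×10^-12)(4.231×10^-3)(5.97×10^11) = 0.02235 A through the full plate area.
An Ampèrian loop of radius r encloses a fraction (r/R)² of I_d. Then B·2πr = μ₀ I_d (r/R)², giving B = μ₀ I_d r/(2πR²) = 1.05×10^-7 T.

1.05×10^-7 T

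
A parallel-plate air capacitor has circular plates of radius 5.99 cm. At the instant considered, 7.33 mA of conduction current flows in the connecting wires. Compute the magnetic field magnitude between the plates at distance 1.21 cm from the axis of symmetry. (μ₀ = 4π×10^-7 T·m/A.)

4.94×10^-9 T

No conduction current crosses the gap, so I_d there equals the 7.33×10^-3 A in the leads.
For r < R the Ampère–Maxwell law gives B(2πr) = μ₀ I_d (r²/R²), so B = μ₀ I_d r/(2πR²) = (4π×10^-7)(7.33×10^-3)(0.0121)/(2π·0.0599²) = 4.94×10^-9 T.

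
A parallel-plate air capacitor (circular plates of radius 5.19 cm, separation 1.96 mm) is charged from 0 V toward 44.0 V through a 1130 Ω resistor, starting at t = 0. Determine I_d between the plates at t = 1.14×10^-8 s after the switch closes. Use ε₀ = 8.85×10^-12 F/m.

With C = ε₀A/d = (8.85×10^-12)(8.462×10^-3)/(1.96×10^-3) = 3.821×10^-11 F, the time constant is τ = RC = 4.318×10^-8 s, so t/τ = 0.2640 and e^(−t/τ) = 0.7680.
I_d = I_cond = (V₀/R) e^(−t/τ) = (0.03894)(0.7680) = 0.0299 A.

0.0299 A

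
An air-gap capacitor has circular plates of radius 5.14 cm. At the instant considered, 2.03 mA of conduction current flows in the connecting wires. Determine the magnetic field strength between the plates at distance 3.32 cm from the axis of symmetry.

By continuity the displacement current in the gap matches the conduction current: I_d = 2.03×10^-3 A.
An Ampèrian loop of radius r encloses a fraction (r/R)² of I_d. Then B·2πr = μ₀ I_d (r/R)², giving B = μ₀ I_d r/(2πR²) = 5.10×10^-9 T.

5.10×10^-9 T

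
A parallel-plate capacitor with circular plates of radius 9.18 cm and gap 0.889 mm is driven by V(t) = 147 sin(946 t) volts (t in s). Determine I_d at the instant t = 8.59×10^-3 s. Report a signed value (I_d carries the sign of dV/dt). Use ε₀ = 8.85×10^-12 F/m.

-9.85×10^-6 A

dE/dt = (V₀ω/d)·cos(ωt) with ωt = 8.12614 rad: (147)(946)(-0.2688)/(8.89×10^-4) = -4.205×10^7 V/(m·s).
I_d = ε₀ A dE/dt = (8.85×10^-12)(0.02647)(-4.205×10^7) = -9.85×10^-6 A.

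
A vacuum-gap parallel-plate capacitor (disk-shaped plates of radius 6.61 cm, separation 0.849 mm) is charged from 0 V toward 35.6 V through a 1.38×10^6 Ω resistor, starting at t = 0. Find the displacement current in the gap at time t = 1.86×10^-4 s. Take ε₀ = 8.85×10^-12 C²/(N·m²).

1.01×10^-5 A

With C = ε₀A/d = (8.85×10^-12)(0.01373)/(8.49×10^-4) = 1.431×10^-10 F, the time constant is τ = RC = 1.975×10^-4 s, so t/τ = 0.9418 and e^(−t/τ) = 0.3899.
I_d = I_cond = (V₀/R) e^(−t/τ) = (2.580×10^-5)(0.3899) = 1.01×10^-5 A.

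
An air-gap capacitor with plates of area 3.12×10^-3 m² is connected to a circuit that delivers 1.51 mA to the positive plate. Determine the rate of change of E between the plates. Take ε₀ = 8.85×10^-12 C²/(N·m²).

5.47×10^10 V/(m·s)

Charge continuity gives I_d = I = 1.51×10^-3 A between the plates.
Inverting I_d = ε₀ A dE/dt gives dE/dt = 1.51×10^-3 / (8.85×10^-12 · 3.12×10^-3) = 5.47×10^10 V/(m·s).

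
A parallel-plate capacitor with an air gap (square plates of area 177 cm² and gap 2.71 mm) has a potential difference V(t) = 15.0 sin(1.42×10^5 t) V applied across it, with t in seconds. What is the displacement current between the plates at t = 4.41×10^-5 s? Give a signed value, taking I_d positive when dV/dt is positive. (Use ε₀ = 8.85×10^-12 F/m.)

1.23×10^-4 A

C = ε₀A/d = (8.85×10^-12)(0.0177)/(2.71×10^-3) = 5.780×10^-11 F. dV/dt = V₀ω·cos(ωt); at ωt = 6.2622 rad this factor is 0.9998.
I_d = C dV/dt = (5.780×10^-11)(15.0)(1.42×10^5)(0.9998) = 1.23×10^-4 A.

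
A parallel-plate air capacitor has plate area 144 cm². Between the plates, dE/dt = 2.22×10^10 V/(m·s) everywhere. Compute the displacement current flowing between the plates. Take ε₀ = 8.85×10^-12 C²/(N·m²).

2.83×10^-3 A

With a uniform field, Φ_E = EA, so I_d = ε₀ A dE/dt = 2.83×10^-3 A.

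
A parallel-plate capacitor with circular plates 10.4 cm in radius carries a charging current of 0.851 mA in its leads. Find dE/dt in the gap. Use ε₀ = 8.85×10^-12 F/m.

2.83×10^9 V/(m·s)

Charge continuity gives I_d = I = 8.51×10^-4 A between the plates.
Since I_d = ε₀ A dE/dt, dE/dt = I_d/(ε₀A) = (8.51×10^-4)/((8.85×10^-12)(0.03398)) = 2.83×10^9 V/(m·s).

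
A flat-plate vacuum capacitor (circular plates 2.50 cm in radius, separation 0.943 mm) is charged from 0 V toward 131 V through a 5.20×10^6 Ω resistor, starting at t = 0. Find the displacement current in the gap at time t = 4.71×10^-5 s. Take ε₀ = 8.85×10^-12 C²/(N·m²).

C = ε₀A/d = (8.85×10^-12)(1.963×10^-3)/(9.43×10^-4) = 1.842×10^-11 F, so τ = RC = 9.578×10^-5 s.
The conduction current is I(t) = (V₀/R) e^(−t/τ), and the displacement current between the plates equals it.
t/τ = 0.4918; I_d = (131/5.20×10^6) · e^(−0.4918) = (2.519×10^-5)(0.6115) = 1.54×10^-5 A.

1.54×10^-5 A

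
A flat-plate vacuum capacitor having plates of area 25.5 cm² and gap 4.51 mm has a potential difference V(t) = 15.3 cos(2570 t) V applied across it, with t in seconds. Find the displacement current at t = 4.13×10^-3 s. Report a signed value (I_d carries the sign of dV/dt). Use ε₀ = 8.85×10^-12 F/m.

dV/dt = (15.3)(2570)·−sin(10.6141) = 3.649×10^4 V/s.
I_d = C dV/dt with C = ε₀A/d = (8.85×10^-12)(2.55×10^-3)/(4.51×10^-3) = 5.004×10^-12 F, so I_d = (5.004×10^-12)(3.649×10^4) = 1.83×10^-7 A.

1.83×10^-7 A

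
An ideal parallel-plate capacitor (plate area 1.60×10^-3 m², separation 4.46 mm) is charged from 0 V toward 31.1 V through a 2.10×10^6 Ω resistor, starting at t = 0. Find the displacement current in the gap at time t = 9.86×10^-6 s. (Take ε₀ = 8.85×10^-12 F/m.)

3.38×10^-6 A

With C = ε₀A/d = (8.85×10^-12)(1.60×10^-3)/(4.46×10^-3) = 3.175×10^-12 F, the time constant is τ = RC = 6.668×10^-6 s, so t/τ = 1.479 and e^(−t/τ) = 0.2279.
I_d = I_cond = (V₀/R) e^(−t/τ) = (1.481×10^-5)(0.2279) = 3.38×10^-6 A.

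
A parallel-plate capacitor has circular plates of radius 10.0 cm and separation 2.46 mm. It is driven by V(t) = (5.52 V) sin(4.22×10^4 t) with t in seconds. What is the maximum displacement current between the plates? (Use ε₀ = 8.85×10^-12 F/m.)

The displacement current equals the conduction current C dV/dt, which peaks at C V₀ ω.
With C = ε₀A/d = (8.85×10^-12)(0.03142)/(2.46×10^-3) = 1.130×10^-10 F and ω = 4.22×10^4 rad/s, I_d,max = (1.130×10^-10)(5.52)(4.22×10^4) = 2.63×10^-5 A.

2.63×10^-5 A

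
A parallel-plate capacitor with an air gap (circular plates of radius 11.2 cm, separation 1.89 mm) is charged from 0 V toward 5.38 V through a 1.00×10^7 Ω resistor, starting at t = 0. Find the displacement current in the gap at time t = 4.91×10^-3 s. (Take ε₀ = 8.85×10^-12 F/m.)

With C = ε₀A/d = (8.85×10^-12)(0.03941)/(1.89×10^-3) = 1.845×10^-10 F, the time constant is τ = RC = 1.845×10^-3 s, so t/τ = 2.661 and e^(−t/τ) = 0.06988.
I_d = I_cond = (V₀/R) e^(−t/τ) = (5.380×10^-7)(0.06988) = 3.76×10^-8 A.

3.76×10^-8 A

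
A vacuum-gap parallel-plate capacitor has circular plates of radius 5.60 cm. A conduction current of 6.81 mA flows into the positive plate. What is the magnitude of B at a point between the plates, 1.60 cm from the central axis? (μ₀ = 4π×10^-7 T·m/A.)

6.95×10^-9 T

No conduction current crosses the gap, so I_d there equals the 6.81×10^-3 A in the leads.
∮B·dl = μ₀ I_d,enc with I_d,enc = I_d r²/R² = 5.559×10^-4 A; so B = μ₀ I_d,enc/(2πr) = 6.95×10^-9 T.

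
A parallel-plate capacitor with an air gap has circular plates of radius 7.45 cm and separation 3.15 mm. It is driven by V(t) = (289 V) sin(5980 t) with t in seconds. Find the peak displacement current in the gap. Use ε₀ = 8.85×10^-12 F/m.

8.47×10^-5 A

C = ε₀A/d = (8.85×10^-12)(0.01744)/(3.15×10^-3) = 4.900×10^-11 F; ω = 5980 rad/s.
I_d = C dV/dt, so |I_d|_max = C V₀ ω = (4.900×10^-11)(289)(5980) = 8.47×10^-5 A.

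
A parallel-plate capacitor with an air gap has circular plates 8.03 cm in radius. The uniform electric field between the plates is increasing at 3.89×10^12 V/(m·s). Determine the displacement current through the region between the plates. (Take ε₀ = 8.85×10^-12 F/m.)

The displacement current is ε₀ times dΦ_E/dt = ε₀ A dE/dt = (8.85×10^-12)(0.02026)(3.89×10^12) = 0.697 A.

0.697 A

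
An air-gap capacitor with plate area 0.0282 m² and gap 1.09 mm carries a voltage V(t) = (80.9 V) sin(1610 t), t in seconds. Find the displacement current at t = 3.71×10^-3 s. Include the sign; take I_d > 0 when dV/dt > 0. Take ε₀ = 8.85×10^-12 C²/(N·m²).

2.84×10^-5 A

C = ε₀A/d = (8.85×10^-12)(0.0282)/(1.09×10^-3) = 2.290×10^-10 F. dV/dt = V₀ω·cos(ωt); at ωt = 5.9731 rad this factor is 0.9523.
I_d = C dV/dt = (2.290×10^-10)(80.9)(1610)(0.9523) = 2.84×10^-5 A.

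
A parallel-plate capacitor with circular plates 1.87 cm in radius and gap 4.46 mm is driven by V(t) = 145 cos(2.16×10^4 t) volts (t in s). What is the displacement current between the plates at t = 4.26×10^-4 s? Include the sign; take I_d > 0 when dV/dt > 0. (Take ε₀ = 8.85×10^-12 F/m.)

dE/dt = (V₀ω/d)·−sin(ωt) with ωt = 9.2016 rad: (145)(2.16×10^4)(-0.2213)/(4.46×10^-3) = -1.554×10^8 V/(m·s).
I_d = ε₀ A dE/dt = (8.85×10^-12)(1.099×10^-3)(-1.554×10^8) = -1.51×10^-6 A.

-1.51×10^-6 A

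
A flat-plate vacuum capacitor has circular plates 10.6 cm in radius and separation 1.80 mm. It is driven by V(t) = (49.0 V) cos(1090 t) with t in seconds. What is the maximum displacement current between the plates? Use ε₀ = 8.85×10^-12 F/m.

The displacement current equals the conduction current C dV/dt, which peaks at C V₀ ω.
With C = ε₀A/d = (8.85×10^-12)(0.03530)/(1.80×10^-3) = 1.736×10^-10 F and ω = 1090 rad/s, I_d,max = (1.736×10^-10)(49.0)(1090) = 9.27×10^-6 A.

9.27×10^-6 A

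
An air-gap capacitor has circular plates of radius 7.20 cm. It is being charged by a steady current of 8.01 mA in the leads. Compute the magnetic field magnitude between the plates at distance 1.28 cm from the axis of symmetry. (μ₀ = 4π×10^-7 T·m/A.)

3.96×10^-9 T

Between the plates the displacement current equals the wire current: I_d = 8.01 mA = 8.01×10^-3 A.
An Ampèrian loop of radius r encloses a fraction (r/R)² of I_d. Then B·2πr = μ₀ I_d (r/R)², giving B = μ₀ I_d r/(2πR²) = 3.96×10^-9 T.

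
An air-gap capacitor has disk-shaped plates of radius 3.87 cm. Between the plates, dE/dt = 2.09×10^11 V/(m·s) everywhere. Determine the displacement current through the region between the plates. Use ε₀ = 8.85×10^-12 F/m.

8.70×10^-3 A

The displacement current is ε₀ times dΦ_E/dt = ε₀ A dE/dt = (8.85×10^-12)(4.705×10^-3)(2.09×10^11) = 8.70×10^-3 A.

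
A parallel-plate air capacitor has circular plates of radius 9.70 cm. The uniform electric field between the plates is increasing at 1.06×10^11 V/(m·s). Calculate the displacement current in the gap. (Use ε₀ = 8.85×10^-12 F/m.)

With a uniform field, Φ_E = EA, so I_d = ε₀ A dE/dt = 0.0277 A.

0.0277 A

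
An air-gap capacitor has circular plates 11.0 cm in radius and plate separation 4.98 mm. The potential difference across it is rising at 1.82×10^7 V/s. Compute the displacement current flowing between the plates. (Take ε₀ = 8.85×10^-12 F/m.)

The field between the plates is E = V/d, so dE/dt = (1.82×10^7)/(4.98×10^-3 m) = 3.655×10^9 V/(m·s).
I_d = ε₀ A (dE/dt) = (8.85×10^-12)(0.03801)(3.655×10^9) = 1.23×10^-3 A.

1.23×10^-3 A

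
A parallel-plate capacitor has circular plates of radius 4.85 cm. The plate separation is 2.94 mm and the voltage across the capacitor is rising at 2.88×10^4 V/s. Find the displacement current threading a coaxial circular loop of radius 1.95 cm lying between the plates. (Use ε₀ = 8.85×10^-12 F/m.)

dE/dt = (dV/dt)/d = 9.796×10^6 V/(m·s); I_d = ε₀(πR²)(dE/dt) = (8.85×10^-12)(7.390×10^-3)(9.796×10^6) = 6.407×10^-7 A.
The field is uniform, so I_d,enc = I_d (r/R)² = (6.407×10^-7)(1.95/4.85)² = 1.04×10^-7 A.

1.04×10^-7 A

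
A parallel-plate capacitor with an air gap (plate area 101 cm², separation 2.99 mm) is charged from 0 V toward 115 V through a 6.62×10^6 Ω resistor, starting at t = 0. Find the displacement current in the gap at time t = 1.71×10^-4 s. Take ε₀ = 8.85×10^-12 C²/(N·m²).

C = ε₀A/d = (8.85×10^-12)(0.0101)/(2.99×10^-3) = 2.989×10^-11 F, so τ = RC = 1.979×10^-4 s.
The conduction current is I(t) = (V₀/R) e^(−t/τ), and the displacement current between the plates equals it.
t/τ = 0.8641; I_d = (115/6.62×10^6) · e^(−0.8641) = (1.737×10^-5)(0.4214) = 7.32×10^-6 A.

7.32×10^-6 A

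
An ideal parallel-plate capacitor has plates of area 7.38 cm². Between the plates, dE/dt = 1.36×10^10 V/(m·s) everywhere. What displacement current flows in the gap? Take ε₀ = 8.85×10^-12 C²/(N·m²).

8.88×10^-5 A

With a uniform field, Φ_E = EA, so I_d = ε₀ A dE/dt = 8.88×10^-5 A.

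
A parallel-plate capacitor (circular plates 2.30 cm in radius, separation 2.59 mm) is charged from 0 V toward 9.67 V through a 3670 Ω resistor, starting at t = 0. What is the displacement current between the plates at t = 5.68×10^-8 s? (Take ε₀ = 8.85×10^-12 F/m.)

With C = ε₀A/d = (8.85×10^-12)(1.662×10^-3)/(2.59×10^-3) = 5.679×10^-12 F, the time constant is τ = RC = 2.084×10^-8 s, so t/τ = 2.726 and e^(−t/τ) = 0.06548.
I_d = I_cond = (V₀/R) e^(−t/τ) = (2.635×10^-3)(0.06548) = 1.73×10^-4 A.

1.73×10^-4 A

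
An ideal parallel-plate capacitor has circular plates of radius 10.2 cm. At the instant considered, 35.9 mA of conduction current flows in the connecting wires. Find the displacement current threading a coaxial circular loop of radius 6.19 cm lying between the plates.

By continuity the displacement current in the gap matches the conduction current: I_d = 0.0359 A.
Since J_d is uniform, the enclosed fraction is (r/R)² = 0.3683, giving I_d,enc = 0.0132 A.

0.0132 A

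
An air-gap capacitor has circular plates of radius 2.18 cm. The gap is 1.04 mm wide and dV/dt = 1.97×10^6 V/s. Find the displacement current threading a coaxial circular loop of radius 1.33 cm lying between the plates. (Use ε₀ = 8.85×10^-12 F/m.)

With E = V/d, dE/dt = 1.894×10^9 V/(m·s) and πR² = 1.493×10^-3 m², giving I_d = ε₀ πR² dE/dt = 2.503×10^-5 A.
Since J_d is uniform, the enclosed fraction is (r/R)² = 0.3722, giving I_d,enc = 9.32×10^-6 A.

9.32×10^-6 A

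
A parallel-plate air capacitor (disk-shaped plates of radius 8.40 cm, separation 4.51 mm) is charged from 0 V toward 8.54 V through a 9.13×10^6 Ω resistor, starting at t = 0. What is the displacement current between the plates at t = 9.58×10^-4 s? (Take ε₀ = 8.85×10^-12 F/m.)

With C = ε₀A/d = (8.85×10^-12)(0.02217)/(4.51×10^-3) = 4.350×10^-11 F, the time constant is τ = RC = 3.972×10^-4 s, so t/τ = 2.412 and e^(−t/τ) = 0.08964.
I_d = I_cond = (V₀/R) e^(−t/τ) = (9.354×10^-7)(0.08964) = 8.38×10^-8 A.

8.38×10^-8 A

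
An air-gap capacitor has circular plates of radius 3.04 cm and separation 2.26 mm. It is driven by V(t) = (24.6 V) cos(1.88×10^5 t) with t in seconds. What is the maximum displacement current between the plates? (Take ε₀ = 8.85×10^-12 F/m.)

5.26×10^-5 A

(dE/dt)_max = V₀ω/d = 2.046×10^9 V/(m·s); ω = 1.88×10^5 rad/s.
I_d,max = ε₀ A (dE/dt)_max = (8.85×10^-12)(2.903×10^-3)(2.046×10^9) = 5.26×10^-5 A.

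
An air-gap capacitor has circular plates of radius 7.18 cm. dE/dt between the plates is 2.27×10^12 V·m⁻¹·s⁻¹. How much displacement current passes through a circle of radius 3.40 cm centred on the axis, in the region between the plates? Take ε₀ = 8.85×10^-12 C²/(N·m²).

Through the whole plate area (πR² = 0.01620 m²), I_d = ε₀ πR² dE/dt = 0.3254 A.
The field is uniform, so I_d,enc = I_d (r/R)² = (0.3254)(3.40/7.18)² = 0.0730 A.

0.0730 A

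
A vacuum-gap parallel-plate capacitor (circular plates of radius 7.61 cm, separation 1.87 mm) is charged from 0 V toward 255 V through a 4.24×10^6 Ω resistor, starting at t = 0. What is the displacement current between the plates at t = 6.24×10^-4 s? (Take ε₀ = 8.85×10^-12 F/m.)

1.09×10^-5 A

C = ε₀A/d = (8.85×10^-12)(0.01819)/(1.87×10^-3) = 8.609×10^-11 F and τ = RC = 3.650×10^-4 s. I_d in the gap equals the RC charging current.
I_d(t) = (V₀/R) e^(−t/τ) = 6.014×10^-5 · e^(−1.710) = 1.09×10^-5 A.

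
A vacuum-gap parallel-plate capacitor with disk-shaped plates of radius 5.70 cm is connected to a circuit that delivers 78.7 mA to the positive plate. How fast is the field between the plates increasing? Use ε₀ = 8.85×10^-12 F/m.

Charge continuity gives I_d = I = 0.0787 A between the plates.
Since I_d = ε₀ A dE/dt, dE/dt = I_d/(ε₀A) = (0.0787)/((8.85×10^-12)(0.01021)) = 8.71×10^11 V/(m·s).

8.71×10^11 V/(m·s)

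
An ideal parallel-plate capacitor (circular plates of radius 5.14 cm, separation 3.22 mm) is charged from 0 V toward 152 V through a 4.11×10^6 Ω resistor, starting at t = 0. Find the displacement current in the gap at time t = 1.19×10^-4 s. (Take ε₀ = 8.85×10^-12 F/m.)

With C = ε₀A/d = (8.85×10^-12)(8.300×10^-3)/(3.22×10^-3) = 2.281×10^-11 F, the time constant is τ = RC = 9.375×10^-5 s, so t/τ = 1.269 and e^(−t/τ) = 0.2811.
I_d = I_cond = (V₀/R) e^(−t/τ) = (3.698×10^-5)(0.2811) = 1.04×10^-5 A.

1.04×10^-5 A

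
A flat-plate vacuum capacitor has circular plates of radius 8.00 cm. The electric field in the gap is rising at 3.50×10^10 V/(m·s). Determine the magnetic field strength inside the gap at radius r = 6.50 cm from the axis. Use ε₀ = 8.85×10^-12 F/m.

1.27×10^-8 T

Total displacement current: I_d = ε₀(πR²)(dE/dt) = (8.85×10^-12)(0.02011)(3.50×10^10) = 6.229×10^-3 A.
∮B·dl = μ₀ I_d,enc with I_d,enc = I_d r²/R² = 4.112×10^-3 A; so B = μ₀ I_d,enc/(2πr) = 1.27×10^-8 T.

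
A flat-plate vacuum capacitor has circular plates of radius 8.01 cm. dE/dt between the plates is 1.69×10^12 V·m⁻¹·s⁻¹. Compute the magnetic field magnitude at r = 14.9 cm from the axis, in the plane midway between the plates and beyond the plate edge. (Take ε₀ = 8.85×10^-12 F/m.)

4.05×10^-7 T

I_d = ε₀ dΦ_E/dt = ε₀ πR² (dE/dt) = (8.85×10^-12)(0.02016)(1.69×10^12) = 0.3015 A through the full plate area.
Outside the plates the loop encloses all of I_d, so B·2πr = μ₀ I_d and B = 4.05×10^-7 T.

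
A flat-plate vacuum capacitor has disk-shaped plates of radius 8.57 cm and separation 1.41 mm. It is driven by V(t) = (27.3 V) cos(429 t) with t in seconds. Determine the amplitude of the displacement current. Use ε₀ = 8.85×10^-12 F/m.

1.70×10^-6 A

The displacement current equals the conduction current C dV/dt, which peaks at C V₀ ω.
With C = ε₀A/d = (8.85×10^-12)(0.02307)/(1.41×10^-3) = 1.448×10^-10 F and ω = 429 rad/s, I_d,max = (1.448×10^-10)(27.3)(429) = 1.70×10^-6 A.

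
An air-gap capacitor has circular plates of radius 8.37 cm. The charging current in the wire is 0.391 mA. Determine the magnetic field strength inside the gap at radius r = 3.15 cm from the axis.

3.52×10^-10 T

By continuity the displacement current in the gap matches the conduction current: I_d = 3.91×10^-4 A.
For r < R the Ampère–Maxwell law gives B(2πr) = μ₀ I_d (r²/R²), so B = μ₀ I_d r/(2πR²) = (4π×10^-7)(3.91×10^-4)(0.0315)/(2π·0.0837²) = 3.52×10^-10 T.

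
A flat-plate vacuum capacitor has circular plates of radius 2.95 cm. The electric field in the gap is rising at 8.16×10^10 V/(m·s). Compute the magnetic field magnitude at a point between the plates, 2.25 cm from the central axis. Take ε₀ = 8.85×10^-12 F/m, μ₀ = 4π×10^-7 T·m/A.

Through the whole plate area (πR² = 2.734×10^-3 m²), I_d = ε₀ πR² dE/dt = 1.974×10^-3 A.
An Ampèrian loop of radius r encloses a fraction (r/R)² of I_d. Then B·2πr = μ₀ I_d (r/R)², giving B = μ₀ I_d r/(2πR²) = 1.02×10^-8 T.

1.02×10^-8 T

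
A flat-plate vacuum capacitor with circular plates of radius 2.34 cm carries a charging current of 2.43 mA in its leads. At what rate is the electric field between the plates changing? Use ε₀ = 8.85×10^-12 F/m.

1.60×10^11 V/(m·s)

By continuity, I_d in the gap equals the 2.43 mA flowing in the wire.
Inverting I_d = ε₀ A dE/dt gives dE/dt = 2.43×10^-3 / (8.85×10^-12 · 1.720×10^-3) = 1.60×10^11 V/(m·s).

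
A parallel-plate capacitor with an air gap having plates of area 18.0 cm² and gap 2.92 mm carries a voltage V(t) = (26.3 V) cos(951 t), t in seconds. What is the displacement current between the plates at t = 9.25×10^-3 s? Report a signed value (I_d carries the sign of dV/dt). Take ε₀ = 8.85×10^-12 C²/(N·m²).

dE/dt = (V₀ω/d)·−sin(ωt) with ωt = 8.79675 rad: (26.3)(951)(-0.5876)/(2.92×10^-3) = -5.033×10^6 V/(m·s).
I_d = ε₀ A dE/dt = (8.85×10^-12)(1.80×10^-3)(-5.033×10^6) = -8.02×10^-8 A.

-8.02×10^-8 A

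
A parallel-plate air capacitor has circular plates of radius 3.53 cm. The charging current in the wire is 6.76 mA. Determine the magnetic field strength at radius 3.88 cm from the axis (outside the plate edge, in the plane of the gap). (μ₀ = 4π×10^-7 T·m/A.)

3.48×10^-8 T

No conduction current crosses the gap, so I_d there equals the 6.76×10^-3 A in the leads.
Outside the plates the loop encloses all of I_d, so B·2πr = μ₀ I_d and B = 3.48×10^-8 T.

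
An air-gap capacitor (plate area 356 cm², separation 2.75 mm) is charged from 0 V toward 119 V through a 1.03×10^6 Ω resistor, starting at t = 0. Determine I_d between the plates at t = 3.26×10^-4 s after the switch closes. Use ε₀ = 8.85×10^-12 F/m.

With C = ε₀A/d = (8.85×10^-12)(0.0356)/(2.75×10^-3) = 1.146×10^-10 F, the time constant is τ = RC = 1.180×10^-4 s, so t/τ = 2.763 and e^(−t/τ) = 0.06310.
I_d = I_cond = (V₀/R) e^(−t/τ) = (1.155×10^-4)(0.06310) = 7.29×10^-6 A.

7.29×10^-6 A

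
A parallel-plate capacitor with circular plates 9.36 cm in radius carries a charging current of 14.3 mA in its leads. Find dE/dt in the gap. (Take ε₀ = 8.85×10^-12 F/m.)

5.87×10^10 V/(m·s)

By continuity, I_d in the gap equals the 14.3 mA flowing in the wire.
Inverting I_d = ε₀ A dE/dt gives dE/dt = 0.0143 / (8.85×10^-12 · 0.02752) = 5.87×10^10 V/(m·s).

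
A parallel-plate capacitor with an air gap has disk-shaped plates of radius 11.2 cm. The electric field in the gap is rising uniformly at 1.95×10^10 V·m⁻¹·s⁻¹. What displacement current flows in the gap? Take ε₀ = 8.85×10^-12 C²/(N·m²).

The displacement current is ε₀ times dΦ_E/dt = ε₀ A dE/dt = (8.85×10^-12)(0.03941)(1.95×10^10) = 6.80×10^-3 A.

6.80×10^-3 A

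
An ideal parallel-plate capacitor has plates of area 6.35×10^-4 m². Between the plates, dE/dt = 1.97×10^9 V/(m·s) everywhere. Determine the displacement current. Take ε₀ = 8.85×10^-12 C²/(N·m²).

The displacement current is ε₀ times dΦ_E/dt = ε₀ A dE/dt = (8.85×10^-12)(6.35×10^-4)(1.97×10^9) = 1.11×10^-5 A.

1.11×10^-5 A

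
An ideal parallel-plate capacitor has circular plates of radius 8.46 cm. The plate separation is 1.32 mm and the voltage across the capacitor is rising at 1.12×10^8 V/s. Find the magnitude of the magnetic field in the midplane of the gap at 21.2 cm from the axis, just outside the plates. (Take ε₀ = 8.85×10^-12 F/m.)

1.59×10^-8 T

dE/dt = (dV/dt)/d = 8.485×10^10 V/(m·s); I_d = ε₀(πR²)(dE/dt) = (8.85×10^-12)(0.02248)(8.485×10^10) = 0.01688 A.
Outside the plates the loop encloses all of I_d, so B·2πr = μ₀ I_d and B = 1.59×10^-8 T.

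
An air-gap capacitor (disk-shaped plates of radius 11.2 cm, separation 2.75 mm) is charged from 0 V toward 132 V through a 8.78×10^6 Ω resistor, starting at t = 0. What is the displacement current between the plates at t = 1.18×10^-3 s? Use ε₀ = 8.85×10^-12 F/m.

5.21×10^-6 A

With C = ε₀A/d = (8.85×10^-12)(0.03941)/(2.75×10^-3) = 1.268×10^-10 F, the time constant is τ = RC = 1.113×10^-3 s, so t/τ = 1.060 and e^(−t/τ) = 0.3465.
I_d = I_cond = (V₀/R) e^(−t/τ) = (1.503×10^-5)(0.3465) = 5.21×10^-6 A.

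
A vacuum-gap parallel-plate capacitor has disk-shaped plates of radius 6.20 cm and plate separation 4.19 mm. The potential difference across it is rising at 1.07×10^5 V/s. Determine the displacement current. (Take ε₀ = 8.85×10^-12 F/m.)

2.73×10^-6 A

C = ε₀A/d = (8.85×10^-12)(0.01208)/(4.19×10^-3) = 2.552×10^-11 F.
I_d = C dV/dt = (2.552×10^-11)(1.07×10^5) = 2.73×10^-6 A.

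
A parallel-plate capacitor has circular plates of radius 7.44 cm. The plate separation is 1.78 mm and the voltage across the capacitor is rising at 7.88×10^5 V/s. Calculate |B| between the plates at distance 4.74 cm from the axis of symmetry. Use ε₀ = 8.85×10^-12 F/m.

1.17×10^-10 T

With E = V/d, dE/dt = 4.427×10^8 V/(m·s) and πR² = 0.01739 m², giving I_d = ε₀ πR² dE/dt = 6.813×10^-5 A.
An Ampèrian loop of radius r encloses a fraction (r/R)² of I_d. Then B·2πr = μ₀ I_d (r/R)², giving B = μ₀ I_d r/(2πR²) = 1.17×10^-10 T.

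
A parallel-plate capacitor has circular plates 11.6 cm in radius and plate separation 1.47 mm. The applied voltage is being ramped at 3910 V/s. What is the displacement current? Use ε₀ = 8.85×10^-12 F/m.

9.95×10^-7 A

E = V/d so dE/dt = (dV/dt)/d = 2.660×10^6 V/(m·s), and I_d = ε₀ A dE/dt = (8.85×10^-12)(0.04227)(2.660×10^6) = 9.95×10^-7 A.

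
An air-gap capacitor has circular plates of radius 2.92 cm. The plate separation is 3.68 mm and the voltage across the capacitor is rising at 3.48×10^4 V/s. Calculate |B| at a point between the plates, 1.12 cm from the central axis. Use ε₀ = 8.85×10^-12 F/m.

dE/dt = (dV/dt)/d = 9.457×10^6 V/(m·s); I_d = ε₀(πR²)(dE/dt) = (8.85×10^-12)(2.679×10^-3)(9.457×10^6) = 2.242×10^-7 A.
An Ampèrian loop of radius r encloses a fraction (r/R)² of I_d. Then B·2πr = μ₀ I_d (r/R)², giving B = μ₀ I_d r/(2πR²) = 5.89×10^-13 T.

5.89×10^-13 T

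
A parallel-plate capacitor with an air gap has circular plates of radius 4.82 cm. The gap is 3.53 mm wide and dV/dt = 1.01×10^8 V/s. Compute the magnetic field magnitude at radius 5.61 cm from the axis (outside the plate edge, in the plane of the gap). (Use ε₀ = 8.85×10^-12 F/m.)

6.59×10^-9 T

I_d = C dV/dt with C = ε₀πR²/d = 1.830×10^-11 F, so I_d = (1.830×10^-11)(1.01×10^8) = 1.848×10^-3 A.
With r > R the enclosed displacement current is the full I_d; B = μ₀ I_d / (2πr) = 6.59×10^-9 T.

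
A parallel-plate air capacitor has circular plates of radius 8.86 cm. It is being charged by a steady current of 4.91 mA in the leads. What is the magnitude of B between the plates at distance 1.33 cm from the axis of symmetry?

1.66×10^-9 T

Between the plates the displacement current equals the wire current: I_d = 4.91 mA = 4.91×10^-3 A.
∮B·dl = μ₀ I_d,enc with I_d,enc = I_d r²/R² = 1.106×10^-4 A; so B = μ₀ I_d,enc/(2πr) = 1.66×10^-9 T.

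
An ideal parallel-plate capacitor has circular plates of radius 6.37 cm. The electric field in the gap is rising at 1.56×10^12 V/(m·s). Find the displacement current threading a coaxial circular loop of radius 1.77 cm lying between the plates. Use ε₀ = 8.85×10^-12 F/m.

0.0136 A

I_d = ε₀ dΦ_E/dt = ε₀ πR² (dE/dt) = (8.85×10^-12)(0.01275)(1.56×10^12) = 0.1760 A through the full plate area.
The field is uniform, so I_d,enc = I_d (r/R)² = (0.1760)(1.77/6.37)² = 0.0136 A.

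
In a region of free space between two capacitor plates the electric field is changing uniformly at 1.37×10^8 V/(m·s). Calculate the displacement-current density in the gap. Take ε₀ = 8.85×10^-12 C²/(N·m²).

J_d = ε₀ ∂E/∂t, so J_d = 1.21×10^-3 A/m².

1.21×10^-3 A/m²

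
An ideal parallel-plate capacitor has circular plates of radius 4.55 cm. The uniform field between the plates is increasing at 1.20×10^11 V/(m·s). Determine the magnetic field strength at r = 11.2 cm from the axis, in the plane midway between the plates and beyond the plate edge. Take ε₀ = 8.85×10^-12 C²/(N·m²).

Total displacement current: I_d = ε₀(πR²)(dE/dt) = (8.85×10^-12)(6.504×10^-3)(1.20×10^11) = 6.907×10^-3 A.
For r ≥ R the full I_d is enclosed: B = μ₀ I_d/(2πr) = (4π×10^-7)(6.907×10^-3)/(2π·0.112) = 1.23×10^-8 T.

1.23×10^-8 T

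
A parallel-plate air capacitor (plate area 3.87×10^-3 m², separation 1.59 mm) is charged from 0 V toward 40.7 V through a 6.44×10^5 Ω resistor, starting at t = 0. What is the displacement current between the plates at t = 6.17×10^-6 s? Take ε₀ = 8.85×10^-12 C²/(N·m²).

4.05×10^-5 A

With C = ε₀A/d = (8.85×10^-12)(3.87×10^-3)/(1.59×10^-3) = 2.154×10^-11 F, the time constant is τ = RC = 1.387×10^-5 s, so t/τ = 0.4448 and e^(−t/τ) = 0.6410.
I_d = I_cond = (V₀/R) e^(−t/τ) = (6.320×10^-5)(0.6410) = 4.05×10^-5 A.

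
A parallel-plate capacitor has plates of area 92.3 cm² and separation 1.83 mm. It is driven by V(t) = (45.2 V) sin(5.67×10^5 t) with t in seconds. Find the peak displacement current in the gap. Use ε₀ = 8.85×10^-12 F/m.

(dE/dt)_max = V₀ω/d = 1.400×10^10 V/(m·s); ω = 5.67×10^5 rad/s.
I_d,max = ε₀ A (dE/dt)_max = (8.85×10^-12)(9.23×10^-3)(1.400×10^10) = 1.14×10^-3 A.

1.14×10^-3 A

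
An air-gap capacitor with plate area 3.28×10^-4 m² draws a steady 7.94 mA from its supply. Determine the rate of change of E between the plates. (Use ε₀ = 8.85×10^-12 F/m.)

2.74×10^12 V/(m·s)

Charge continuity gives I_d = I = 7.94×10^-3 A between the plates.
Since I_d = ε₀ A dE/dt, dE/dt = I_d/(ε₀A) = (7.94×10^-3)/((8.85×10^-12)(3.28×10^-4)) = 2.74×10^12 V/(m·s).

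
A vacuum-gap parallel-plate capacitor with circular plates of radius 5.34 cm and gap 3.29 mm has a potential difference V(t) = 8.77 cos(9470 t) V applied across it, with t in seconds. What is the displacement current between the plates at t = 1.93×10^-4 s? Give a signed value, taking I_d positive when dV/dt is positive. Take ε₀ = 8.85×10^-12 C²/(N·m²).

-1.94×10^-6 A

C = ε₀A/d = (8.85×10^-12)(8.958×10^-3)/(3.29×10^-3) = 2.410×10^-11 F. dV/dt = V₀ω·−sin(ωt); at ωt = 1.82771 rad this factor is -0.9672.
I_d = C dV/dt = (2.410×10^-11)(8.77)(9470)(-0.9672) = -1.94×10^-6 A.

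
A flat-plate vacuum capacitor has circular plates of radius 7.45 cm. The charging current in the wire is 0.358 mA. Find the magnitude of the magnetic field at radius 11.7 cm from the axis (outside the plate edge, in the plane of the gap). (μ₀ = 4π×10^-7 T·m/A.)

6.12×10^-10 T

By continuity the displacement current in the gap matches the conduction current: I_d = 3.58×10^-4 A.
For r ≥ R the full I_d is enclosed: B = μ₀ I_d/(2πr) = (4π×10^-7)(3.58×10^-4)/(2π·0.117) = 6.12×10^-10 T.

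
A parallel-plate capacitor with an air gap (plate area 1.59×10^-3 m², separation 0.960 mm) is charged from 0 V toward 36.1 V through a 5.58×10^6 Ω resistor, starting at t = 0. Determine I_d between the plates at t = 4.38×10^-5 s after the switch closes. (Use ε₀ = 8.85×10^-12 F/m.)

3.79×10^-6 A

C = ε₀A/d = (8.85×10^-12)(1.59×10^-3)/(9.60×10^-4) = 1.466×10^-11 F, so τ = RC = 8.180×10^-5 s.
The conduction current is I(t) = (V₀/R) e^(−t/τ), and the displacement current between the plates equals it.
t/τ = 0.5355; I_d = (36.1/5.58×10^6) · e^(−0.5355) = (6.470×10^-6)(0.5854) = 3.79×10^-6 A.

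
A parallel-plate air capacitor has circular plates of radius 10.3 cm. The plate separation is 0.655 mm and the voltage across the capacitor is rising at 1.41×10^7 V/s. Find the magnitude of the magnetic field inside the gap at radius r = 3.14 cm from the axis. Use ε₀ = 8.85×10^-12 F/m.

3.76×10^-9 T

dE/dt = (dV/dt)/d = 2.153×10^10 V/(m·s); I_d = ε₀(πR²)(dE/dt) = (8.85×10^-12)(0.03333)(2.153×10^10) = 6.351×10^-3 A.
An Ampèrian loop of radius r encloses a fraction (r/R)² of I_d. Then B·2πr = μ₀ I_d (r/R)², giving B = μ₀ I_d r/(2πR²) = 3.76×10^-9 T.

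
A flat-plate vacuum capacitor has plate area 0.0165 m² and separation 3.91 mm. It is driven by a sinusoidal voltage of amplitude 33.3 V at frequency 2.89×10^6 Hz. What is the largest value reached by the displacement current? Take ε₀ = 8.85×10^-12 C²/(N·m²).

C = ε₀A/d = (8.85×10^-12)(0.0165)/(3.91×10^-3) = 3.735×10^-11 F; ω = 2πf = 1.816×10^7 rad/s.
I_d = C dV/dt, so |I_d|_max = C V₀ ω = (3.735×10^-11)(33.3)(1.816×10^7) = 0.0226 A.

0.0226 A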